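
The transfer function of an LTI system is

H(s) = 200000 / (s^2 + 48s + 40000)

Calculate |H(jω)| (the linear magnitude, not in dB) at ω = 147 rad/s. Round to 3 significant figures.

At s = jω = j147:
quadratic: (j147)² + 48·j147 + 40000 = 18391 + j7056 → |·| ≈ 19698, ∠ ≈ 20.99°
|H| = 200000 / 19698 ≈ 10.153

10.2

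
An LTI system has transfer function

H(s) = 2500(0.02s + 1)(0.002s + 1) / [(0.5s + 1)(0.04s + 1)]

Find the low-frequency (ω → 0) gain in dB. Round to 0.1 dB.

68.0 dB

H(0) = 2500 · 1 / 1 = 2500
20 log₁₀(2500) ≈ 67.96 dB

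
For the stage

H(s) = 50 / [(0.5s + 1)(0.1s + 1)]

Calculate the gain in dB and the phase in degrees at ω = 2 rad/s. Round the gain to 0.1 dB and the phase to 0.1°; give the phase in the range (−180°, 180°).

At ω = 2 rad/s:
pole (1 + j2·0.5) = 1 + j1 → |·| ≈ 1.4142, ∠ ≈ 45.00°
pole (1 + j2·0.1) = 1 + j0.2 → |·| ≈ 1.0198, ∠ ≈ 11.31°
|H| = 50 · 1 / (1.4142 · 1.0198) ≈ 34.669
Gain = 20 log₁₀(34.669) ≈ 30.80 dB
∠H = (0°) − (45.00° + 11.31°) = -56.31°

30.8 dB, -56.3°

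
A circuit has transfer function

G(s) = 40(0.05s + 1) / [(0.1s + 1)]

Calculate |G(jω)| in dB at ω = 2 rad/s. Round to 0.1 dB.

31.9 dB

At ω = 2 rad/s:
zero (1 + j2·0.05) = 1 + j0.1 → |·| ≈ 1.005, ∠ ≈ 5.71°
pole (1 + j2·0.1) = 1 + j0.2 → |·| ≈ 1.0198, ∠ ≈ 11.31°
|G| = 40 · 1.005 / (1.0198) ≈ 39.419
Gain = 20 log₁₀(39.419) ≈ 31.91 dB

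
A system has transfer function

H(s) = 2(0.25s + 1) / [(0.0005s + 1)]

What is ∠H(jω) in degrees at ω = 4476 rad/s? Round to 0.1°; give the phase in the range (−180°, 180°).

At ω = 4476 rad/s:
zero (1 + j4476·0.25) = 1 + j1119 → |·| ≈ 1119, ∠ ≈ 89.95°
pole (1 + j4476·0.0005) = 1 + j2.238 → |·| ≈ 2.4513, ∠ ≈ 65.92°
∠H = (89.95°) − (65.92°) = 24.03°

24.0°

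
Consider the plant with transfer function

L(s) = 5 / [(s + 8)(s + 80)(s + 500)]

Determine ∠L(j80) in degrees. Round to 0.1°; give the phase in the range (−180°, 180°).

-138.4°

At s = jω = j80:
pole (s+8): 8 + j80 → |·| = √(8²+80²) = √6464 ≈ 80.399, ∠ = arctan(80/8) ≈ 84.29°
pole (s+80): 80 + j80 → |·| = √(80²+80²) = √12800 ≈ 113.14, ∠ = arctan(80/80) ≈ 45.00°
pole (s+500): 500 + j80 → |·| = √(500²+80²) = √256400 ≈ 506.36, ∠ = arctan(80/500) ≈ 9.09°
∠L = 0.00° − 138.38° = -138.38°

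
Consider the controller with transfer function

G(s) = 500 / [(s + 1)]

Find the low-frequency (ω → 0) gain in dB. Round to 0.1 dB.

G(0) = 500 · 1 / 1 = 500
20 log₁₀(500) ≈ 53.98 dB

54.0 dB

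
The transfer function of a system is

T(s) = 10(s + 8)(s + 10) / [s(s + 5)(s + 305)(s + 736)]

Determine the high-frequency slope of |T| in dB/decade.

-40 dB/decade

Each pole contributes −20 dB/decade at high frequency; each zero contributes +20 dB/decade.
Net: 2 zero(s) − 4 pole(s) → -40 dB/decade.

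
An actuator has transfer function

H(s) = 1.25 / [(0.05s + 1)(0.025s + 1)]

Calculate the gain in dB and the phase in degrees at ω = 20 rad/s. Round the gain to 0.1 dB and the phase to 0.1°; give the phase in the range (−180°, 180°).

At ω = 20 rad/s:
pole (1 + j20·0.05) = 1 + j1 → |·| ≈ 1.4142, ∠ ≈ 45.00°
pole (1 + j20·0.025) = 1 + j0.5 → |·| ≈ 1.118, ∠ ≈ 26.57°
|H| = 1.25 · 1 / (1.4142 · 1.118) ≈ 0.7906
Gain = 20 log₁₀(0.7906) ≈ -2.04 dB
∠H = (0°) − (45.00° + 26.57°) = -71.57°

-2.0 dB, -71.6°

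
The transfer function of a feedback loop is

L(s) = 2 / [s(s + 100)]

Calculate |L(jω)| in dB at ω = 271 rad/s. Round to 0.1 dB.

At s = jω = j271:
pole (s+100): 100 + j271 → |·| = √(100²+271²) = √83441 ≈ 288.86, ∠ = arctan(271/100) ≈ 69.75°
pole at origin: |s| = 271, ∠ = 90.00° (in denominator)
|L| = 2 / 78281 ≈ 2.5549e-05
Gain = 20 log₁₀(2.5549e-05) ≈ -91.85 dB

-91.9 dB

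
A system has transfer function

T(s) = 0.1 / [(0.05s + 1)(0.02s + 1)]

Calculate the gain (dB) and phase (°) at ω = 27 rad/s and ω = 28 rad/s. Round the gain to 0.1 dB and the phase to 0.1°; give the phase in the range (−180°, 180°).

At ω = 27 rad/s:
pole (1 + j27·0.05) = 1 + j1.35 → |·| ≈ 1.68, ∠ ≈ 53.47°
pole (1 + j27·0.02) = 1 + j0.54 → |·| ≈ 1.1365, ∠ ≈ 28.37°
|T| = 0.1 · 1 / (1.68 · 1.1365) ≈ 0.052375
Gain = 20 log₁₀(0.052375) ≈ -25.62 dB
∠T = (0°) − (53.47° + 28.37°) = -81.84°

At ω = 28 rad/s:
pole (1 + j28·0.05) = 1 + j1.4 → |·| ≈ 1.7205, ∠ ≈ 54.46°
pole (1 + j28·0.02) = 1 + j0.56 → |·| ≈ 1.1461, ∠ ≈ 29.25°
|T| = 0.1 · 1 / (1.7205 · 1.1461) ≈ 0.050713
Gain = 20 log₁₀(0.050713) ≈ -25.90 dB
∠T = (0°) − (54.46° + 29.25°) = -83.71°

ω = 27: -25.6 dB, -81.8°; ω = 28: -25.9 dB, -83.7°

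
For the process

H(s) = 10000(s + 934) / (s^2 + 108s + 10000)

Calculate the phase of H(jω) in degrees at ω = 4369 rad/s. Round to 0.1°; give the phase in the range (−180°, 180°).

At s = jω = j4369:
zero (s+934): 934 + j4369 → |·| = √(934²+4369²) = √19960517 ≈ 4467.7, ∠ = arctan(4369/934) ≈ 77.93°
quadratic: (j4369)² + 108·j4369 + 10000 = -19078161 + j471852 → |·| ≈ 1.9084e+07, ∠ ≈ 178.58°
∠H = 77.93° − 178.58° = -100.65°

-100.7°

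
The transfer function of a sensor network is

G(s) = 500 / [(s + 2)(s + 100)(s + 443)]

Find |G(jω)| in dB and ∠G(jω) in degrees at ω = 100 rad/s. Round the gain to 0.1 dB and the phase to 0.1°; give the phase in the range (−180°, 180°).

-82.2 dB, -146.6°

At s = jω = j100:
pole (s+2): 2 + j100 → |·| = √(2²+100²) = √10004 ≈ 100.02, ∠ = arctan(100/2) ≈ 88.85°
pole (s+100): 100 + j100 → |·| = √(100²+100²) = √20000 ≈ 141.42, ∠ = arctan(100/100) ≈ 45.00°
pole (s+443): 443 + j100 → |·| = √(443²+100²) = √206249 ≈ 454.15, ∠ = arctan(100/443) ≈ 12.72°
|G| = 500 / 6.4239e+06 ≈ 7.7834e-05
Gain = 20 log₁₀(7.7834e-05) ≈ -82.18 dB
∠G = 0.00° − 146.57° = -146.57°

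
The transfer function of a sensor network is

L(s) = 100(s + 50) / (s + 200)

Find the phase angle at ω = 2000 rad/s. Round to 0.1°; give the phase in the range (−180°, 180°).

4.3°

At s = jω = j2000:
zero (s+50): 50 + j2000 → |·| = √(50²+2000²) = √4002500 ≈ 2000.6, ∠ = arctan(2000/50) ≈ 88.57°
pole (s+200): 200 + j2000 → |·| = √(200²+2000²) = √4040000 ≈ 2010, ∠ = arctan(2000/200) ≈ 84.29°
∠L = 88.57° − 84.29° = 4.28°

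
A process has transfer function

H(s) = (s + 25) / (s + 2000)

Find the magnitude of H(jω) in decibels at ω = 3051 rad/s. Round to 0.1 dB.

-1.6 dB

Substitute s = j3051:
Numerator: (j3051) + 25 = 25 + j3051
Denominator: (j3051) + 2000 = 2000 + j3051
|N| = √(25² + 3051²) ≈ 3051.1, ∠N ≈ 89.53°
|D| = √(2000² + 3051²) ≈ 3648.1, ∠D ≈ 56.75°
|H| = 3051.1 / 3648.1 ≈ 0.83635
Gain = 20 log₁₀(0.83635) ≈ -1.55 dB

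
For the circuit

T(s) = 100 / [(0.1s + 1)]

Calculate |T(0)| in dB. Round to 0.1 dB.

T(0) = 100 · 1 / 1 = 100
20 log₁₀(100) ≈ 40.00 dB

40.0 dB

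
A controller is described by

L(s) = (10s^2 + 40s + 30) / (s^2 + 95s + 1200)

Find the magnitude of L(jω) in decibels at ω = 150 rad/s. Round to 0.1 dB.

Substitute s = j150:
Numerator: 10(j150)^2 + 40(j150) + 30 = -224970 + j6000
Denominator: (j150)^2 + 95(j150) + 1200 = -21300 + j14250
|N| = √(224970² + 6000²) ≈ 2.2505e+05, ∠N ≈ 178.47°
|D| = √(21300² + 14250²) ≈ 25627, ∠D ≈ 146.22°
|L| = 2.2505e+05 / 25627 ≈ 8.7818
Gain = 20 log₁₀(8.7818) ≈ 18.87 dB

18.9 dB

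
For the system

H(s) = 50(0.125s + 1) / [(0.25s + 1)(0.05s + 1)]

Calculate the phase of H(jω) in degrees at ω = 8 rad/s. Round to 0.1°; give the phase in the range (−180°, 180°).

-40.2°

At ω = 8 rad/s:
zero (1 + j8·0.125) = 1 + j1 → |·| ≈ 1.4142, ∠ ≈ 45.00°
pole (1 + j8·0.25) = 1 + j2 → |·| ≈ 2.2361, ∠ ≈ 63.43°
pole (1 + j8·0.05) = 1 + j0.4 → |·| ≈ 1.077, ∠ ≈ 21.80°
∠H = (45.00°) − (63.43° + 21.80°) = -40.23°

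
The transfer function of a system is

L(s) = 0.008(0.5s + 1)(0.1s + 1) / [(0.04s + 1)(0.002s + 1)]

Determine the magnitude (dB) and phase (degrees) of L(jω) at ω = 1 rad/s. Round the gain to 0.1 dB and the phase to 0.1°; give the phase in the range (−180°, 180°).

At ω = 1 rad/s:
zero (1 + j1·0.5) = 1 + j0.5 → |·| ≈ 1.118, ∠ ≈ 26.57°
zero (1 + j1·0.1) = 1 + j0.1 → |·| ≈ 1.005, ∠ ≈ 5.71°
pole (1 + j1·0.04) = 1 + j0.04 → |·| ≈ 1.0008, ∠ ≈ 2.29°
pole (1 + j1·0.002) = 1 + j0.002 → |·| ≈ 1, ∠ ≈ 0.11°
|L| = 0.008 · 1.118 · 1.005 / (1.0008 · 1) ≈ 0.0089815
Gain = 20 log₁₀(0.0089815) ≈ -40.93 dB
∠L = (26.57° + 5.71°) − (2.29° + 0.11°) = 29.88°

-40.9 dB, 29.9°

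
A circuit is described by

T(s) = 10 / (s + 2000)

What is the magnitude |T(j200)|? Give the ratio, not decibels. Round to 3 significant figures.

Substitute s = j200:
Numerator: 10 = 10 + j0
Denominator: (j200) + 2000 = 2000 + j200
|N| = √(10² + 0²) ≈ 10, ∠N ≈ 0.00°
|D| = √(2000² + 200²) ≈ 2010, ∠D ≈ 5.71°
|T| = 10 / 2010 ≈ 0.0049751

0.00498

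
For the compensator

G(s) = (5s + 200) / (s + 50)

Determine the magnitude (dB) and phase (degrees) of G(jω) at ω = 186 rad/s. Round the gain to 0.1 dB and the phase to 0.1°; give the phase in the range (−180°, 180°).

13.9 dB, 2.9°

Substitute s = j186:
Numerator: 5(j186) + 200 = 200 + j930
Denominator: (j186) + 50 = 50 + j186
|N| = √(200² + 930²) ≈ 951.26, ∠N ≈ 77.86°
|D| = √(50² + 186²) ≈ 192.6, ∠D ≈ 74.95°
|G| = 951.26 / 192.6 ≈ 4.939
Gain = 20 log₁₀(4.939) ≈ 13.87 dB
∠G = 77.86° − 74.95° = 2.91°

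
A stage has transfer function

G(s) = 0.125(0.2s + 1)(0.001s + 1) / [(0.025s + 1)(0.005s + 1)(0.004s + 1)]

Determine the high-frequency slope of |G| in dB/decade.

-20 dB/decade

Each pole contributes −20 dB/decade at high frequency; each zero contributes +20 dB/decade.
Net: 2 zero(s) − 3 pole(s) → -20 dB/decade.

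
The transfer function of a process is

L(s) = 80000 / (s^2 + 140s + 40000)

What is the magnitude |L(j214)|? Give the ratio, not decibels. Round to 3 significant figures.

2.62

At s = jω = j214:
quadratic: (j214)² + 140·j214 + 40000 = -5796 + j29960 → |·| ≈ 30515, ∠ ≈ 100.95°
|L| = 80000 / 30515 ≈ 2.6217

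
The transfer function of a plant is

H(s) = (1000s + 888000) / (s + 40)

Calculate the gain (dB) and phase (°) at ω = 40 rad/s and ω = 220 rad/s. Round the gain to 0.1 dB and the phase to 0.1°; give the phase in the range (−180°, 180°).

Substitute s = j40:
Numerator: 1000(j40) + 888000 = 888000 + j40000
Denominator: (j40) + 40 = 40 + j40
|N| = √(888000² + 40000²) ≈ 8.889e+05, ∠N ≈ 2.58°
|D| = √(40² + 40²) ≈ 56.569, ∠D ≈ 45.00°
|H| = 8.889e+05 / 56.569 ≈ 15714
Gain = 20 log₁₀(15714) ≈ 83.93 dB
∠H = 2.58° − 45.00° = -42.42°

Substitute s = j220:
Numerator: 1000(j220) + 888000 = 888000 + j220000
Denominator: (j220) + 40 = 40 + j220
|N| = √(888000² + 220000²) ≈ 9.1485e+05, ∠N ≈ 13.91°
|D| = √(40² + 220²) ≈ 223.61, ∠D ≈ 79.70°
|H| = 9.1485e+05 / 223.61 ≈ 4091.3
Gain = 20 log₁₀(4091.3) ≈ 72.24 dB
∠H = 13.91° − 79.70° = -65.79°

ω = 40: 83.9 dB, -42.4°; ω = 220: 72.2 dB, -65.8°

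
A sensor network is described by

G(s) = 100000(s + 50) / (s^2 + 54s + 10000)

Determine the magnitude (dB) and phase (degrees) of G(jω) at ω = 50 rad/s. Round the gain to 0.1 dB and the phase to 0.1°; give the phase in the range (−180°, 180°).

At s = jω = j50:
zero (s+50): 50 + j50 → |·| = √(50²+50²) = √5000 ≈ 70.711, ∠ = arctan(50/50) ≈ 45.00°
quadratic: (j50)² + 54·j50 + 10000 = 7500 + j2700 → |·| ≈ 7971.2, ∠ ≈ 19.80°
|G| = 100000 · 70.711 / 7971.2 ≈ 887.08
Gain = 20 log₁₀(887.08) ≈ 58.96 dB
∠G = 45.00° − 19.80° = 25.20°

59.0 dB, 25.2°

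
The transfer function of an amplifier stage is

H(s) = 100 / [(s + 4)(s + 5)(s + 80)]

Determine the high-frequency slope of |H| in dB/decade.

Each pole contributes −20 dB/decade at high frequency; each zero contributes +20 dB/decade.
Net: 0 zero(s) − 3 pole(s) → -60 dB/decade.

-60 dB/decade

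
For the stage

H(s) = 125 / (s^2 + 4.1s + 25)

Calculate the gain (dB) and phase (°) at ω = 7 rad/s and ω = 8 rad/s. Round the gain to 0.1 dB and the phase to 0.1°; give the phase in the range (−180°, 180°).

At s = jω = j7:
quadratic: (j7)² + 4.1·j7 + 25 = -24 + j28.7 → |·| ≈ 37.412, ∠ ≈ 129.90°
|H| = 125 / 37.412 ≈ 3.3412
Gain = 20 log₁₀(3.3412) ≈ 10.48 dB
∠H = 0.00° − 129.90° = -129.90°

At s = jω = j8:
quadratic: (j8)² + 4.1·j8 + 25 = -39 + j32.8 → |·| ≈ 50.959, ∠ ≈ 139.94°
|H| = 125 / 50.959 ≈ 2.453
Gain = 20 log₁₀(2.453) ≈ 7.79 dB
∠H = 0.00° − 139.94° = -139.94°

ω = 7: 10.5 dB, -129.9°; ω = 8: 7.8 dB, -139.9°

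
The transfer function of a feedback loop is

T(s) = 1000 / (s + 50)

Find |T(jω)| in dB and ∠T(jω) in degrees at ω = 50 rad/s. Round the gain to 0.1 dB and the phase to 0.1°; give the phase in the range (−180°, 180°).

At s = jω = j50:
pole (s+50): 50 + j50 → |·| = √(50²+50²) = √5000 ≈ 70.711, ∠ = arctan(50/50) ≈ 45.00°
|T| = 1000 / 70.711 ≈ 14.142
Gain = 20 log₁₀(14.142) ≈ 23.01 dB
∠T = 0.00° − 45.00° = -45.00°

23.0 dB, -45.0°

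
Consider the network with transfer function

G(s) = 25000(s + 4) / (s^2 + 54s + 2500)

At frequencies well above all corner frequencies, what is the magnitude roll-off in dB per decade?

-20 dB/decade

Each pole contributes −20 dB/decade at high frequency; each zero contributes +20 dB/decade.
Net: 1 zero(s) − 2 pole(s) → -20 dB/decade.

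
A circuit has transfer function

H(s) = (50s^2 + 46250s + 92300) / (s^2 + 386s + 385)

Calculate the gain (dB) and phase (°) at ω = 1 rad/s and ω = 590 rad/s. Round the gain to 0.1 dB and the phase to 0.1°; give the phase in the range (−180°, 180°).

ω = 1: 45.6 dB, -18.5°; ω = 590: 37.8 dB, -24.4°

Substitute s = j1:
Numerator: 50(j1)^2 + 46250(j1) + 92300 = 92250 + j46250
Denominator: (j1)^2 + 386(j1) + 385 = 384 + j386
|N| = √(92250² + 46250²) ≈ 1.0319e+05, ∠N ≈ 26.63°
|D| = √(384² + 386²) ≈ 544.47, ∠D ≈ 45.15°
|H| = 1.0319e+05 / 544.47 ≈ 189.52
Gain = 20 log₁₀(189.52) ≈ 45.55 dB
∠H = 26.63° − 45.15° = -18.52°

Substitute s = j590:
Numerator: 50(j590)^2 + 46250(j590) + 92300 = -17312700 + j27287500
Denominator: (j590)^2 + 386(j590) + 385 = -347715 + j227740
|N| = √(17312700² + 27287500²) ≈ 3.2316e+07, ∠N ≈ 122.39°
|D| = √(347715² + 227740²) ≈ 4.1566e+05, ∠D ≈ 146.78°
|H| = 3.2316e+07 / 4.1566e+05 ≈ 77.746
Gain = 20 log₁₀(77.746) ≈ 37.81 dB
∠H = 122.39° − 146.78° = -24.39°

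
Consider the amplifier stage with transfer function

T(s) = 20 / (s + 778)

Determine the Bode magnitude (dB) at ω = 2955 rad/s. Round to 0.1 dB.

-43.7 dB

At s = jω = j2955:
pole (s+778): 778 + j2955 → |·| = √(778²+2955²) = √9337309 ≈ 3055.7, ∠ = arctan(2955/778) ≈ 75.25°
|T| = 20 / 3055.7 ≈ 0.0065451
Gain = 20 log₁₀(0.0065451) ≈ -43.68 dB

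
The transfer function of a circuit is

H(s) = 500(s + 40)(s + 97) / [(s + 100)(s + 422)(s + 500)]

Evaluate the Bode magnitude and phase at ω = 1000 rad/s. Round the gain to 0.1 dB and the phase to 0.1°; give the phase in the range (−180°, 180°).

At s = jω = j1000:
zero (s+40): 40 + j1000 → |·| = √(40²+1000²) = √1001600 ≈ 1000.8, ∠ = arctan(1000/40) ≈ 87.71°
zero (s+97): 97 + j1000 → |·| = √(97²+1000²) = √1009409 ≈ 1004.7, ∠ = arctan(1000/97) ≈ 84.46°
pole (s+100): 100 + j1000 → |·| = √(100²+1000²) = √1010000 ≈ 1005, ∠ = arctan(1000/100) ≈ 84.29°
pole (s+422): 422 + j1000 → |·| = √(422²+1000²) = √1178084 ≈ 1085.4, ∠ = arctan(1000/422) ≈ 67.12°
pole (s+500): 500 + j1000 → |·| = √(500²+1000²) = √1250000 ≈ 1118, ∠ = arctan(1000/500) ≈ 63.43°
|H| = 500 · 1.0055e+06 / 1.2195e+09 ≈ 0.41226
Gain = 20 log₁₀(0.41226) ≈ -7.70 dB
∠H = 172.17° − 214.84° = -42.67°

-7.7 dB, -42.7°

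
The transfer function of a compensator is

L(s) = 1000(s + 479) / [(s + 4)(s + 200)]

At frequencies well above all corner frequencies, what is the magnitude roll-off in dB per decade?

Each pole contributes −20 dB/decade at high frequency; each zero contributes +20 dB/decade.
Net: 1 zero(s) − 2 pole(s) → -20 dB/decade.

-20 dB/decade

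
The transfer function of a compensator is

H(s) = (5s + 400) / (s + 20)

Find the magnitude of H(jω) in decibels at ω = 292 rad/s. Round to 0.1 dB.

14.3 dB

Substitute s = j292:
Numerator: 5(j292) + 400 = 400 + j1460
Denominator: (j292) + 20 = 20 + j292
|N| = √(400² + 1460²) ≈ 1513.8, ∠N ≈ 74.68°
|D| = √(20² + 292²) ≈ 292.68, ∠D ≈ 86.08°
|H| = 1513.8 / 292.68 ≈ 5.1722
Gain = 20 log₁₀(5.1722) ≈ 14.27 dB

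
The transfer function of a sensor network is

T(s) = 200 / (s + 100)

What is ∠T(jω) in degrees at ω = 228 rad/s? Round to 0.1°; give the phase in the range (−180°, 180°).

-66.3°

At s = jω = j228:
pole (s+100): 100 + j228 → |·| = √(100²+228²) = √61984 ≈ 248.97, ∠ = arctan(228/100) ≈ 66.32°
∠T = 0.00° − 66.32° = -66.32°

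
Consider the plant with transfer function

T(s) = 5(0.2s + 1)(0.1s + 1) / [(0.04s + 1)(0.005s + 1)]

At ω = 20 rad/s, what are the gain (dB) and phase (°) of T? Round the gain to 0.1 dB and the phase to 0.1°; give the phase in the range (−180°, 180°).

At ω = 20 rad/s:
zero (1 + j20·0.2) = 1 + j4 → |·| ≈ 4.1231, ∠ ≈ 75.96°
zero (1 + j20·0.1) = 1 + j2 → |·| ≈ 2.2361, ∠ ≈ 63.43°
pole (1 + j20·0.04) = 1 + j0.8 → |·| ≈ 1.2806, ∠ ≈ 38.66°
pole (1 + j20·0.005) = 1 + j0.1 → |·| ≈ 1.005, ∠ ≈ 5.71°
|T| = 5 · 4.1231 · 2.2361 / (1.2806 · 1.005) ≈ 35.818
Gain = 20 log₁₀(35.818) ≈ 31.08 dB
∠T = (75.96° + 63.43°) − (38.66° + 5.71°) = 95.02°

31.1 dB, 95.0°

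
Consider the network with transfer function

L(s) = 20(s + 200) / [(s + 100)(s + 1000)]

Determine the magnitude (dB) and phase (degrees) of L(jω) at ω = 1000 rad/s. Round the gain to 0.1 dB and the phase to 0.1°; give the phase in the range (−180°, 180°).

-36.9 dB, -50.6°

At s = jω = j1000:
zero (s+200): 200 + j1000 → |·| = √(200²+1000²) = √1040000 ≈ 1019.8, ∠ = arctan(1000/200) ≈ 78.69°
pole (s+100): 100 + j1000 → |·| = √(100²+1000²) = √1010000 ≈ 1005, ∠ = arctan(1000/100) ≈ 84.29°
pole (s+1000): 1000 + j1000 → |·| = √(1000²+1000²) = √2000000 ≈ 1414.2, ∠ = arctan(1000/1000) ≈ 45.00°
|L| = 20 · 1019.8 / 1.4213e+06 ≈ 0.01435
Gain = 20 log₁₀(0.01435) ≈ -36.86 dB
∠L = 78.69° − 129.29° = -50.60°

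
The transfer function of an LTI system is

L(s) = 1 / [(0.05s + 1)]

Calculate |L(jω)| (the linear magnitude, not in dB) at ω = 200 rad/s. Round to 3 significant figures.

At ω = 200 rad/s:
pole (1 + j200·0.05) = 1 + j10 → |·| ≈ 10.05, ∠ ≈ 84.29°
|L| = 1 · 1 / (10.05) ≈ 0.099502

0.0995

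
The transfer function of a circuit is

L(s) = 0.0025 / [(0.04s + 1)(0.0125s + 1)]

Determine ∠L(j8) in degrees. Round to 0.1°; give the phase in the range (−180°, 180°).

At ω = 8 rad/s:
pole (1 + j8·0.04) = 1 + j0.32 → |·| ≈ 1.05, ∠ ≈ 17.74°
pole (1 + j8·0.0125) = 1 + j0.1 → |·| ≈ 1.005, ∠ ≈ 5.71°
∠L = (0°) − (17.74° + 5.71°) = -23.45°

-23.5°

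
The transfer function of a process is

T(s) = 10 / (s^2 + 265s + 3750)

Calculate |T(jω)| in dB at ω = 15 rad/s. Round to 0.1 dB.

Substitute s = j15:
Numerator: 10 = 10 + j0
Denominator: (j15)^2 + 265(j15) + 3750 = 3525 + j3975
|N| = √(10² + 0²) ≈ 10, ∠N ≈ 0.00°
|D| = √(3525² + 3975²) ≈ 5312.8, ∠D ≈ 48.43°
|T| = 10 / 5312.8 ≈ 0.0018822
Gain = 20 log₁₀(0.0018822) ≈ -54.51 dB

-54.5 dB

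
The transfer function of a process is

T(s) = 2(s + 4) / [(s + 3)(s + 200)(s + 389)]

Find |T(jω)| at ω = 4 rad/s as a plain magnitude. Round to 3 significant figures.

2.91e-05

At s = jω = j4:
zero (s+4): 4 + j4 → |·| = √(4²+4²) = √32 ≈ 5.6569, ∠ = arctan(4/4) ≈ 45.00°
pole (s+3): 3 + j4 → |·| = √(3²+4²) = √25 ≈ 5, ∠ = arctan(4/3) ≈ 53.13°
pole (s+200): 200 + j4 → |·| = √(200²+4²) = √40016 ≈ 200.04, ∠ = arctan(4/200) ≈ 1.15°
pole (s+389): 389 + j4 → |·| = √(389²+4²) = √151337 ≈ 389.02, ∠ = arctan(4/389) ≈ 0.59°
|T| = 2 · 5.6569 / 3.891e+05 ≈ 2.9077e-05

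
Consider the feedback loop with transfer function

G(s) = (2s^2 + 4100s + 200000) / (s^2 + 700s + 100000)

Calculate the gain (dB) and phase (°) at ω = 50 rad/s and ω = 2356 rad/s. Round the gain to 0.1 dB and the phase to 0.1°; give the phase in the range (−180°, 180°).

ω = 50: 8.7 dB, 26.7°; ω = 2356: 8.2 dB, -24.7°

Substitute s = j50:
Numerator: 2(j50)^2 + 4100(j50) + 200000 = 195000 + j205000
Denominator: (j50)^2 + 700(j50) + 100000 = 97500 + j35000
|N| = √(195000² + 205000²) ≈ 2.8293e+05, ∠N ≈ 46.43°
|D| = √(97500² + 35000²) ≈ 1.0359e+05, ∠D ≈ 19.75°
|G| = 2.8293e+05 / 1.0359e+05 ≈ 2.7312
Gain = 20 log₁₀(2.7312) ≈ 8.73 dB
∠G = 46.43° − 19.75° = 26.68°

Substitute s = j2356:
Numerator: 2(j2356)^2 + 4100(j2356) + 200000 = -10901472 + j9659600
Denominator: (j2356)^2 + 700(j2356) + 100000 = -5450736 + j1649200
|N| = √(10901472² + 9659600²) ≈ 1.4565e+07, ∠N ≈ 138.46°
|D| = √(5450736² + 1649200²) ≈ 5.6948e+06, ∠D ≈ 163.17°
|G| = 1.4565e+07 / 5.6948e+06 ≈ 2.5576
Gain = 20 log₁₀(2.5576) ≈ 8.16 dB
∠G = 138.46° − 163.17° = -24.71°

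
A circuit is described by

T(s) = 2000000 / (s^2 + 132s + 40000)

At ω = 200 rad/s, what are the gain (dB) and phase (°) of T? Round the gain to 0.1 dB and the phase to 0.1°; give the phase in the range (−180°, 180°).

At s = jω = j200:
quadratic: (j200)² + 132·j200 + 40000 = 0 + j26400 → |·| ≈ 26400, ∠ ≈ 90.00°
|T| = 2000000 / 26400 ≈ 75.758
Gain = 20 log₁₀(75.758) ≈ 37.59 dB
∠T = 0.00° − 90.00° = -90.00°

37.6 dB, -90.0°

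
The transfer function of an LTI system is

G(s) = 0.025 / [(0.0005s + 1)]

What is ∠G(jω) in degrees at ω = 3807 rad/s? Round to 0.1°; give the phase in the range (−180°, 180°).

At ω = 3807 rad/s:
pole (1 + j3807·0.0005) = 1 + j1.9035 → |·| ≈ 2.1502, ∠ ≈ 62.28°
∠G = (0°) − (62.28°) = -62.28°

-62.3°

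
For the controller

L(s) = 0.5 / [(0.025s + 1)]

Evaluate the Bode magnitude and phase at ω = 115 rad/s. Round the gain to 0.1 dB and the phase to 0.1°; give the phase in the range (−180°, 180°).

-15.7 dB, -70.8°

At ω = 115 rad/s:
pole (1 + j115·0.025) = 1 + j2.875 → |·| ≈ 3.0439, ∠ ≈ 70.82°
|L| = 0.5 · 1 / (3.0439) ≈ 0.16426
Gain = 20 log₁₀(0.16426) ≈ -15.69 dB
∠L = (0°) − (70.82°) = -70.82°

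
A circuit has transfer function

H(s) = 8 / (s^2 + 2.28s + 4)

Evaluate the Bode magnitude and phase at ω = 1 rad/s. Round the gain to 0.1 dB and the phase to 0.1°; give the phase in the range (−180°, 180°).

At s = jω = j1:
quadratic: (j1)² + 2.28·j1 + 4 = 3 + j2.28 → |·| ≈ 3.7681, ∠ ≈ 37.23°
|H| = 8 / 3.7681 ≈ 2.1231
Gain = 20 log₁₀(2.1231) ≈ 6.54 dB
∠H = 0.00° − 37.23° = -37.23°

6.5 dB, -37.2°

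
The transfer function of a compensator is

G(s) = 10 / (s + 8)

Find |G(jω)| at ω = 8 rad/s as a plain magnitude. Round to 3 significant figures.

0.884

Substitute s = j8:
Numerator: 10 = 10 + j0
Denominator: (j8) + 8 = 8 + j8
|N| = √(10² + 0²) ≈ 10, ∠N ≈ 0.00°
|D| = √(8² + 8²) ≈ 11.314, ∠D ≈ 45.00°
|G| = 10 / 11.314 ≈ 0.88386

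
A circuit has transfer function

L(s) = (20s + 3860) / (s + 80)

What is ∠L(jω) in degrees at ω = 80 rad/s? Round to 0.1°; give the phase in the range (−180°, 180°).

-22.5°

Substitute s = j80:
Numerator: 20(j80) + 3860 = 3860 + j1600
Denominator: (j80) + 80 = 80 + j80
|N| = √(3860² + 1600²) ≈ 4178.5, ∠N ≈ 22.51°
|D| = √(80² + 80²) ≈ 113.14, ∠D ≈ 45.00°
∠L = 22.51° − 45.00° = -22.49°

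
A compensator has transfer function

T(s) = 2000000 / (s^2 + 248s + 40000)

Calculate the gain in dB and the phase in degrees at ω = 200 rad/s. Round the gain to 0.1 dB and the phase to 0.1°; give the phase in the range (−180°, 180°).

32.1 dB, -90.0°

At s = jω = j200:
quadratic: (j200)² + 248·j200 + 40000 = 0 + j49600 → |·| ≈ 49600, ∠ ≈ 90.00°
|T| = 2000000 / 49600 ≈ 40.323
Gain = 20 log₁₀(40.323) ≈ 32.11 dB
∠T = 0.00° − 90.00° = -90.00°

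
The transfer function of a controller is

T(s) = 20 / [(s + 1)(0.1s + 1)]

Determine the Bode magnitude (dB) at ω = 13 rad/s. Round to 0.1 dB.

At ω = 13 rad/s:
pole (1 + j13·1) = 1 + j13 → |·| ≈ 13.038, ∠ ≈ 85.60°
pole (1 + j13·0.1) = 1 + j1.3 → |·| ≈ 1.6401, ∠ ≈ 52.43°
|T| = 20 · 1 / (13.038 · 1.6401) ≈ 0.9353
Gain = 20 log₁₀(0.9353) ≈ -0.58 dB

-0.6 dB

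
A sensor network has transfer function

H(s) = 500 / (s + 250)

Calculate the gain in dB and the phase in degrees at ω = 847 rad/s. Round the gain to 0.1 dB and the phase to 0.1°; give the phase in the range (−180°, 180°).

Substitute s = j847:
Numerator: 500 = 500 + j0
Denominator: (j847) + 250 = 250 + j847
|N| = √(500² + 0²) ≈ 500, ∠N ≈ 0.00°
|D| = √(250² + 847²) ≈ 883.12, ∠D ≈ 73.56°
|H| = 500 / 883.12 ≈ 0.56617
Gain = 20 log₁₀(0.56617) ≈ -4.94 dB
∠H = 0.00° − 73.56° = -73.56°

-4.9 dB, -73.6°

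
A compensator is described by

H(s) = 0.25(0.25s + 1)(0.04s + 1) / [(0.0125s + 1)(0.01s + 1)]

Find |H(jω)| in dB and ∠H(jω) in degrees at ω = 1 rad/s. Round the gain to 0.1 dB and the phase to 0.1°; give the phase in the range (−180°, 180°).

-11.8 dB, 15.0°

At ω = 1 rad/s:
zero (1 + j1·0.25) = 1 + j0.25 → |·| ≈ 1.0308, ∠ ≈ 14.04°
zero (1 + j1·0.04) = 1 + j0.04 → |·| ≈ 1.0008, ∠ ≈ 2.29°
pole (1 + j1·0.0125) = 1 + j0.0125 → |·| ≈ 1.0001, ∠ ≈ 0.72°
pole (1 + j1·0.01) = 1 + j0.01 → |·| ≈ 1, ∠ ≈ 0.57°
|H| = 0.25 · 1.0308 · 1.0008 / (1.0001 · 1) ≈ 0.25788
Gain = 20 log₁₀(0.25788) ≈ -11.77 dB
∠H = (14.04° + 2.29°) − (0.72° + 0.57°) = 15.04°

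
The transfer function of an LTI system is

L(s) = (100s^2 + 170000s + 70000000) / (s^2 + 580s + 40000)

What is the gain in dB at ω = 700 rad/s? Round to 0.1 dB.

Substitute s = j700:
Numerator: 100(j700)^2 + 170000(j700) + 70000000 = 21000000 + j119000000
Denominator: (j700)^2 + 580(j700) + 40000 = -450000 + j406000
|N| = √(21000000² + 119000000²) ≈ 1.2084e+08, ∠N ≈ 79.99°
|D| = √(450000² + 406000²) ≈ 6.0608e+05, ∠D ≈ 137.94°
|L| = 1.2084e+08 / 6.0608e+05 ≈ 199.38
Gain = 20 log₁₀(199.38) ≈ 45.99 dB

46.0 dB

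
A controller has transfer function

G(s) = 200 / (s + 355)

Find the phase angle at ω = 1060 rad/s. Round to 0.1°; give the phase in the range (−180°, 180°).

-71.5°

Substitute s = j1060:
Numerator: 200 = 200 + j0
Denominator: (j1060) + 355 = 355 + j1060
|N| = √(200² + 0²) ≈ 200, ∠N ≈ 0.00°
|D| = √(355² + 1060²) ≈ 1117.9, ∠D ≈ 71.48°
∠G = 0.00° − 71.48° = -71.48°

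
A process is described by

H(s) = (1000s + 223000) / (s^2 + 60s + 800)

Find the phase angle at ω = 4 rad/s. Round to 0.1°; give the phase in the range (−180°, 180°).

-16.0°

Substitute s = j4:
Numerator: 1000(j4) + 223000 = 223000 + j4000
Denominator: (j4)^2 + 60(j4) + 800 = 784 + j240
|N| = √(223000² + 4000²) ≈ 2.2304e+05, ∠N ≈ 1.03°
|D| = √(784² + 240²) ≈ 819.91, ∠D ≈ 17.02°
∠H = 1.03° − 17.02° = -15.99°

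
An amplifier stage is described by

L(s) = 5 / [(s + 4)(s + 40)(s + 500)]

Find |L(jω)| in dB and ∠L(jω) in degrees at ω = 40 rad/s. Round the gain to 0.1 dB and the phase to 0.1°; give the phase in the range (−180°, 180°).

At s = jω = j40:
pole (s+4): 4 + j40 → |·| = √(4²+40²) = √1616 ≈ 40.2, ∠ = arctan(40/4) ≈ 84.29°
pole (s+40): 40 + j40 → |·| = √(40²+40²) = √3200 ≈ 56.569, ∠ = arctan(40/40) ≈ 45.00°
pole (s+500): 500 + j40 → |·| = √(500²+40²) = √251600 ≈ 501.6, ∠ = arctan(40/500) ≈ 4.57°
|L| = 5 / 1.1407e+06 ≈ 4.3833e-06
Gain = 20 log₁₀(4.3833e-06) ≈ -107.16 dB
∠L = 0.00° − 133.86° = -133.86°

-107.2 dB, -133.9°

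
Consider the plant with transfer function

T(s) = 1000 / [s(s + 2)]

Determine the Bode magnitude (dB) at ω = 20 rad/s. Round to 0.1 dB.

At s = jω = j20:
pole (s+2): 2 + j20 → |·| = √(2²+20²) = √404 ≈ 20.1, ∠ = arctan(20/2) ≈ 84.29°
pole at origin: |s| = 20, ∠ = 90.00° (in denominator)
|T| = 1000 / 402 ≈ 2.4876
Gain = 20 log₁₀(2.4876) ≈ 7.92 dB

7.9 dB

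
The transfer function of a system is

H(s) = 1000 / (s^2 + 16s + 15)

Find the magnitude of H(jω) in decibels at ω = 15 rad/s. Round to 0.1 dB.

Substitute s = j15:
Numerator: 1000 = 1000 + j0
Denominator: (j15)^2 + 16(j15) + 15 = -210 + j240
|N| = √(1000² + 0²) ≈ 1000, ∠N ≈ 0.00°
|D| = √(210² + 240²) ≈ 318.9, ∠D ≈ 131.19°
|H| = 1000 / 318.9 ≈ 3.1358
Gain = 20 log₁₀(3.1358) ≈ 9.93 dB

9.9 dB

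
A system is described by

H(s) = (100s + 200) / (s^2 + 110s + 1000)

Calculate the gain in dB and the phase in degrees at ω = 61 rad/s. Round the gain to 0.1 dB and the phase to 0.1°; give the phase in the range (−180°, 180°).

-1.5 dB, -24.0°

Substitute s = j61:
Numerator: 100(j61) + 200 = 200 + j6100
Denominator: (j61)^2 + 110(j61) + 1000 = -2721 + j6710
|N| = √(200² + 6100²) ≈ 6103.3, ∠N ≈ 88.12°
|D| = √(2721² + 6710²) ≈ 7240.7, ∠D ≈ 112.07°
|H| = 6103.3 / 7240.7 ≈ 0.84292
Gain = 20 log₁₀(0.84292) ≈ -1.48 dB
∠H = 88.12° − 112.07° = -23.95°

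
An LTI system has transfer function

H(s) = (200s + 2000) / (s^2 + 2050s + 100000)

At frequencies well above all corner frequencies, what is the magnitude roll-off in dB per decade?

Each pole contributes −20 dB/decade at high frequency; each zero contributes +20 dB/decade.
Net: 1 zero(s) − 2 pole(s) → -20 dB/decade.

-20 dB/decade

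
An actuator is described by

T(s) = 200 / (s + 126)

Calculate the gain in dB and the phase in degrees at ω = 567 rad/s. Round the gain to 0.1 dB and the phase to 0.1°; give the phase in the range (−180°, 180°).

-9.3 dB, -77.5°

At s = jω = j567:
pole (s+126): 126 + j567 → |·| = √(126²+567²) = √337365 ≈ 580.83, ∠ = arctan(567/126) ≈ 77.47°
|T| = 200 / 580.83 ≈ 0.34433
Gain = 20 log₁₀(0.34433) ≈ -9.26 dB
∠T = 0.00° − 77.47° = -77.47°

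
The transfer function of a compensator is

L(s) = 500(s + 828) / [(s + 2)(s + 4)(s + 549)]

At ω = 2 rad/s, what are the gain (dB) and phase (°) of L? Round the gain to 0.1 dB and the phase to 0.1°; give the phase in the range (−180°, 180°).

At s = jω = j2:
zero (s+828): 828 + j2 → |·| = √(828²+2²) = √685588 ≈ 828, ∠ = arctan(2/828) ≈ 0.14°
pole (s+2): 2 + j2 → |·| = √(2²+2²) = √8 ≈ 2.8284, ∠ = arctan(2/2) ≈ 45.00°
pole (s+4): 4 + j2 → |·| = √(4²+2²) = √20 ≈ 4.4721, ∠ = arctan(2/4) ≈ 26.57°
pole (s+549): 549 + j2 → |·| = √(549²+2²) = √301405 ≈ 549, ∠ = arctan(2/549) ≈ 0.21°
|L| = 500 · 828 / 6944.2 ≈ 59.618
Gain = 20 log₁₀(59.618) ≈ 35.51 dB
∠L = 0.14° − 71.78° = -71.64°

35.5 dB, -71.6°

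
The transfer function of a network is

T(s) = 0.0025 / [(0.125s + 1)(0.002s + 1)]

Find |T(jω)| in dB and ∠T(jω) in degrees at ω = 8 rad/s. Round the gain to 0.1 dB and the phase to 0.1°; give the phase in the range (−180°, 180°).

At ω = 8 rad/s:
pole (1 + j8·0.125) = 1 + j1 → |·| ≈ 1.4142, ∠ ≈ 45.00°
pole (1 + j8·0.002) = 1 + j0.016 → |·| ≈ 1.0001, ∠ ≈ 0.92°
|T| = 0.0025 · 1 / (1.4142 · 1.0001) ≈ 0.0017676
Gain = 20 log₁₀(0.0017676) ≈ -55.05 dB
∠T = (0°) − (45.00° + 0.92°) = -45.92°

-55.1 dB, -45.9°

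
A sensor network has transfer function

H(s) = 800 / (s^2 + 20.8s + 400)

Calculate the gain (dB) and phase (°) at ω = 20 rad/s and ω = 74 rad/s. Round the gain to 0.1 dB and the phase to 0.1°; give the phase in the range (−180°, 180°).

ω = 20: 5.7 dB, -90.0°; ω = 74: -16.4 dB, -163.1°

At s = jω = j20:
quadratic: (j20)² + 20.8·j20 + 400 = 0 + j416 → |·| ≈ 416, ∠ ≈ 90.00°
|H| = 800 / 416 ≈ 1.9231
Gain = 20 log₁₀(1.9231) ≈ 5.68 dB
∠H = 0.00° − 90.00° = -90.00°

At s = jω = j74:
quadratic: (j74)² + 20.8·j74 + 400 = -5076 + j1539.2 → |·| ≈ 5304.2, ∠ ≈ 163.13°
|H| = 800 / 5304.2 ≈ 0.15082
Gain = 20 log₁₀(0.15082) ≈ -16.43 dB
∠H = 0.00° − 163.13° = -163.13°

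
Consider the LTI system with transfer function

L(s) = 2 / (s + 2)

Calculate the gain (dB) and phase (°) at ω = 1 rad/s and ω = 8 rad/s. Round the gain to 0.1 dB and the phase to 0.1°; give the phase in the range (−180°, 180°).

At s = jω = j1:
pole (s+2): 2 + j1 → |·| = √(2²+1²) = √5 ≈ 2.2361, ∠ = arctan(1/2) ≈ 26.57°
|L| = 2 / 2.2361 ≈ 0.89441
Gain = 20 log₁₀(0.89441) ≈ -0.97 dB
∠L = 0.00° − 26.57° = -26.57°

At s = jω = j8:
pole (s+2): 2 + j8 → |·| = √(2²+8²) = √68 ≈ 8.2462, ∠ = arctan(8/2) ≈ 75.96°
|L| = 2 / 8.2462 ≈ 0.24254
Gain = 20 log₁₀(0.24254) ≈ -12.30 dB
∠L = 0.00° − 75.96° = -75.96°

ω = 1: -1.0 dB, -26.6°; ω = 8: -12.3 dB, -76.0°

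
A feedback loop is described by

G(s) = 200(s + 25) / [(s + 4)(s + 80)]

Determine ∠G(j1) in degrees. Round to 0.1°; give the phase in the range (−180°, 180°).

At s = jω = j1:
zero (s+25): 25 + j1 → |·| = √(25²+1²) = √626 ≈ 25.02, ∠ = arctan(1/25) ≈ 2.29°
pole (s+4): 4 + j1 → |·| = √(4²+1²) = √17 ≈ 4.1231, ∠ = arctan(1/4) ≈ 14.04°
pole (s+80): 80 + j1 → |·| = √(80²+1²) = √6401 ≈ 80.006, ∠ = arctan(1/80) ≈ 0.72°
∠G = 2.29° − 14.76° = -12.47°

-12.5°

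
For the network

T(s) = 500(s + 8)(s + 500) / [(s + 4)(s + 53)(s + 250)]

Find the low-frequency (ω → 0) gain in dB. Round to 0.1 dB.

31.5 dB

T(0) = 500·8·500 / (4·53·250) ≈ 37.736
20 log₁₀(37.736) ≈ 31.54 dB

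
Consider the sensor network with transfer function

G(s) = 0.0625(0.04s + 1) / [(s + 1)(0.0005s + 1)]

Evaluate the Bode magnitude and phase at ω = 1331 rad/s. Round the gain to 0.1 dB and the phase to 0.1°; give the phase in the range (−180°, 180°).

-53.6 dB, -34.7°

At ω = 1331 rad/s:
zero (1 + j1331·0.04) = 1 + j53.24 → |·| ≈ 53.249, ∠ ≈ 88.92°
pole (1 + j1331·1) = 1 + j1331 → |·| ≈ 1331, ∠ ≈ 89.96°
pole (1 + j1331·0.0005) = 1 + j0.6655 → |·| ≈ 1.2012, ∠ ≈ 33.64°
|G| = 0.0625 · 53.249 / (1331 · 1.2012) ≈ 0.0020816
Gain = 20 log₁₀(0.0020816) ≈ -53.63 dB
∠G = (88.92°) − (89.96° + 33.64°) = -34.68°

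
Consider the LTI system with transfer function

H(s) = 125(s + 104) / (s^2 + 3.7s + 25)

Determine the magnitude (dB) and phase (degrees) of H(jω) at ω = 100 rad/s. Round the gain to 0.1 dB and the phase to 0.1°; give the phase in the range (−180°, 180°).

At s = jω = j100:
zero (s+104): 104 + j100 → |·| = √(104²+100²) = √20816 ≈ 144.28, ∠ = arctan(100/104) ≈ 43.88°
quadratic: (j100)² + 3.7·j100 + 25 = -9975 + j370 → |·| ≈ 9981.9, ∠ ≈ 177.88°
|H| = 125 · 144.28 / 9981.9 ≈ 1.8068
Gain = 20 log₁₀(1.8068) ≈ 5.14 dB
∠H = 43.88° − 177.88° = -134.00°

5.1 dB, -134.0°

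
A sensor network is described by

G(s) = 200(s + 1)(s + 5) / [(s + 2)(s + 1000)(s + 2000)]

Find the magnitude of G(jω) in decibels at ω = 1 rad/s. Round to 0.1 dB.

-69.8 dB

At s = jω = j1:
zero (s+1): 1 + j1 → |·| = √(1²+1²) = √2 ≈ 1.4142, ∠ = arctan(1/1) ≈ 45.00°
zero (s+5): 5 + j1 → |·| = √(5²+1²) = √26 ≈ 5.099, ∠ = arctan(1/5) ≈ 11.31°
pole (s+2): 2 + j1 → |·| = √(2²+1²) = √5 ≈ 2.2361, ∠ = arctan(1/2) ≈ 26.57°
pole (s+1000): 1000 + j1 → |·| = √(1000²+1²) = √1000001 ≈ 1000, ∠ = arctan(1/1000) ≈ 0.06°
pole (s+2000): 2000 + j1 → |·| = √(2000²+1²) = √4000001 ≈ 2000, ∠ = arctan(1/2000) ≈ 0.03°
|G| = 200 · 7.211 / 4.4722e+06 ≈ 0.00032248
Gain = 20 log₁₀(0.00032248) ≈ -69.83 dB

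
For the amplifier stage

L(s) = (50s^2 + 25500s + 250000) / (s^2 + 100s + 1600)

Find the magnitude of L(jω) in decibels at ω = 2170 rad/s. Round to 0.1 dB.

34.2 dB

Substitute s = j2170:
Numerator: 50(j2170)^2 + 25500(j2170) + 250000 = -235195000 + j55335000
Denominator: (j2170)^2 + 100(j2170) + 1600 = -4707300 + j217000
|N| = √(235195000² + 55335000²) ≈ 2.4162e+08, ∠N ≈ 166.76°
|D| = √(4707300² + 217000²) ≈ 4.7123e+06, ∠D ≈ 177.36°
|L| = 2.4162e+08 / 4.7123e+06 ≈ 51.274
Gain = 20 log₁₀(51.274) ≈ 34.20 dB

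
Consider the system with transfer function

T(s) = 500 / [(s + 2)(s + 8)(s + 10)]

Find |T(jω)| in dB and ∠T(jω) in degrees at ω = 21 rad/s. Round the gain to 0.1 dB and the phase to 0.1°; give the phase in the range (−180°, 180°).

-26.9 dB, 141.8°

At s = jω = j21:
pole (s+2): 2 + j21 → |·| = √(2²+21²) = √445 ≈ 21.095, ∠ = arctan(21/2) ≈ 84.56°
pole (s+8): 8 + j21 → |·| = √(8²+21²) = √505 ≈ 22.472, ∠ = arctan(21/8) ≈ 69.15°
pole (s+10): 10 + j21 → |·| = √(10²+21²) = √541 ≈ 23.259, ∠ = arctan(21/10) ≈ 64.54°
|T| = 500 / 11026 ≈ 0.045347
Gain = 20 log₁₀(0.045347) ≈ -26.87 dB
∠T = 0.00° − 218.25° = -218.25° ≡ 141.75° (principal value)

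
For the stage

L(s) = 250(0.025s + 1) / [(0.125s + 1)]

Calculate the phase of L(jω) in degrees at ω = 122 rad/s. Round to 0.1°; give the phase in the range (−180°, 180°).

At ω = 122 rad/s:
zero (1 + j122·0.025) = 1 + j3.05 → |·| ≈ 3.2098, ∠ ≈ 71.85°
pole (1 + j122·0.125) = 1 + j15.25 → |·| ≈ 15.283, ∠ ≈ 86.25°
∠L = (71.85°) − (86.25°) = -14.40°

-14.4°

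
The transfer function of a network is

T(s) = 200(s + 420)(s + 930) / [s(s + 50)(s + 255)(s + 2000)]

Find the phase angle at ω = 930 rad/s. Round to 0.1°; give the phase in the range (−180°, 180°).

-165.8°

At s = jω = j930:
zero (s+420): 420 + j930 → |·| = √(420²+930²) = √1041300 ≈ 1020.4, ∠ = arctan(930/420) ≈ 65.70°
zero (s+930): 930 + j930 → |·| = √(930²+930²) = √1729800 ≈ 1315.2, ∠ = arctan(930/930) ≈ 45.00°
pole (s+50): 50 + j930 → |·| = √(50²+930²) = √867400 ≈ 931.34, ∠ = arctan(930/50) ≈ 86.92°
pole (s+255): 255 + j930 → |·| = √(255²+930²) = √929925 ≈ 964.33, ∠ = arctan(930/255) ≈ 74.67°
pole (s+2000): 2000 + j930 → |·| = √(2000²+930²) = √4864900 ≈ 2205.7, ∠ = arctan(930/2000) ≈ 24.94°
pole at origin: |s| = 930, ∠ = 90.00° (in denominator)
∠T = 110.70° − 276.53° = -165.83°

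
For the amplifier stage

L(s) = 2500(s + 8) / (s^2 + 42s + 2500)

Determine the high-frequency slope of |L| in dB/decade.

-20 dB/decade

Each pole contributes −20 dB/decade at high frequency; each zero contributes +20 dB/decade.
Net: 1 zero(s) − 2 pole(s) → -20 dB/decade.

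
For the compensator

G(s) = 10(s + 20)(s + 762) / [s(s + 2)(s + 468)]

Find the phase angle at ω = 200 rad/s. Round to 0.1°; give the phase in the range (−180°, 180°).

-103.6°

At s = jω = j200:
zero (s+20): 20 + j200 → |·| = √(20²+200²) = √40400 ≈ 201, ∠ = arctan(200/20) ≈ 84.29°
zero (s+762): 762 + j200 → |·| = √(762²+200²) = √620644 ≈ 787.81, ∠ = arctan(200/762) ≈ 14.71°
pole (s+2): 2 + j200 → |·| = √(2²+200²) = √40004 ≈ 200.01, ∠ = arctan(200/2) ≈ 89.43°
pole (s+468): 468 + j200 → |·| = √(468²+200²) = √259024 ≈ 508.94, ∠ = arctan(200/468) ≈ 23.14°
pole at origin: |s| = 200, ∠ = 90.00° (in denominator)
∠G = 99.00° − 202.57° = -103.57°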